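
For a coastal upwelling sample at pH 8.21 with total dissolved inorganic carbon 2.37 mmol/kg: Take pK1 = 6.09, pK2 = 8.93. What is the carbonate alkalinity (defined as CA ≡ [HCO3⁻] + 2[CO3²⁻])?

CA = [HCO3⁻] + 2[CO3²⁻] = (α₁ + 2α₂)·DIC
At pH 8.21: [H⁺]/K1 = 10^-2.12 = 0.0075858, K2/[H⁺] = 10^-0.72 = 0.19055
α₁ = 1/(1 + 0.0075858 + 0.19055) = 1/1.1981 = 0.8346; α₂ = α₁·K2/[H⁺] = 0.1590
α₁ + 2α₂ = 1.1527
CA = 1.1527 × 2.37 = 2.73 mmol/kg

CA = 2.73 mmol/kg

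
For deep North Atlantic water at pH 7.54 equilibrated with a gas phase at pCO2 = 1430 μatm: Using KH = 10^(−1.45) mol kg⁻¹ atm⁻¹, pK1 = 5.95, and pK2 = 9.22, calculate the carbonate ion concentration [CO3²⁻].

[CO2*] = KH · pCO2 = 10^(−1.45) × 1430×10^-6 = 5.074×10^-5 mol/kg
α₀ = 1/(1 + K1/[H⁺] + K1K2/[H⁺]²) = 1/(1 + 10^+1.59 + 10^-0.09) = 0.02456
DIC = [CO2*]/α₀ = 5.074×10^-5 / 0.02456 = 2.066 mmol/kg
[CO3²⁻] = α₂·DIC; α₂ = 0.01996, so [CO3²⁻] = 0.01996 × 2.066 = 0.0412 mmol/kg

[CO3²⁻] = 0.0412 mmol/kg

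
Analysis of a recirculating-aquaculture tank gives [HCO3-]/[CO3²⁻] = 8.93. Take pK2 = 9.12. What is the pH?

pH = 8.17

From K2 = [H⁺][CO3²⁻]/[HCO3-]:  pH = pK2 − log₁₀([HCO3-]/[CO3²⁻])
log₁₀(8.93) = +0.951
pH = 9.12 − (+0.951) = 8.17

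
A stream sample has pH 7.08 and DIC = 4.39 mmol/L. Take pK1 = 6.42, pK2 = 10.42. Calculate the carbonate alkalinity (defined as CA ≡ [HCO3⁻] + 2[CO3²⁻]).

CA = [HCO3⁻] + 2[CO3²⁻] = (α₁ + 2α₂)·DIC
At pH 7.08: [H⁺]/K1 = 10^-0.66 = 0.21878, K2/[H⁺] = 10^-3.34 = 0.00045709
α₁ = 1/(1 + 0.21878 + 0.00045709) = 1/1.2192 = 0.8202; α₂ = α₁·K2/[H⁺] = 0.0003749
α₁ + 2α₂ = 0.8209
CA = 0.8209 × 4.39 = 3.60 mmol/L

CA = 3.60 mmol/L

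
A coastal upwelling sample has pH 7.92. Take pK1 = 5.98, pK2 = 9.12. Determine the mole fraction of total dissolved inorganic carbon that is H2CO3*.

α₀ = 0.0107

α₀ = 1 / (1 + K1/[H⁺] + K1K2/[H⁺]²) = 1 / (1 + 10^+1.94 + 10^+0.74)
   = 1 / (1 + 87.096 + 5.4954) = 1/93.592 = 0.01068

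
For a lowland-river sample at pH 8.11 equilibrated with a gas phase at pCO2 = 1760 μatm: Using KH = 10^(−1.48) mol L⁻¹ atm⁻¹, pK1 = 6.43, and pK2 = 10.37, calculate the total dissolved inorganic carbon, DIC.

[CO2*] = KH · pCO2 = 10^(−1.48) × 1760×10^-6 = 5.828×10^-5 mol/L
α₀ = 1/(1 + K1/[H⁺] + K1K2/[H⁺]²) = 1/(1 + 10^+1.68 + 10^-0.58) = 0.02036
DIC = [CO2*]/α₀ = 5.828×10^-5 / 0.02036 = 2.86 mmol/L

DIC = 2.86 mmol/L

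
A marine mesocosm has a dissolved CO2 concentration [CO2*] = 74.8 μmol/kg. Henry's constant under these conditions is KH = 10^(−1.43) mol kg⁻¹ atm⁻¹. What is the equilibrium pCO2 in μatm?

pCO2 = 2010 μatm

KH = 10^(−1.43) = 3.715×10^-2 mol kg⁻¹ atm⁻¹
pCO2 = [CO2*]/KH = 74.8×10^-6 / 3.715×10^-2 = 2.01×10^-3 atm = 2010 μatm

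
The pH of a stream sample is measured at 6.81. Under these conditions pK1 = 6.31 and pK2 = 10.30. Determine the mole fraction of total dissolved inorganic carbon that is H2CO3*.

α₀ = 1 / (1 + K1/[H⁺] + K1K2/[H⁺]²) = 1 / (1 + 10^+0.50 + 10^-2.99)
   = 1 / (1 + 3.1623 + 0.0010233) = 1/4.1633 = 0.2402

α₀ = 0.240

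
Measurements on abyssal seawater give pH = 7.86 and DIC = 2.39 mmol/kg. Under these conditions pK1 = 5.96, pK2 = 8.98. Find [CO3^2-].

α₂ = 1 / (1 + [H⁺]/K2 + [H⁺]²/(K1K2)) = 1 / (1 + 10^+1.12 + 10^-0.78)
   = 1 / (1 + 13.183 + 0.16596) = 1/14.349 = 0.06969
[CO3²⁻] = α₂ × DIC = 0.06969 × 2.39 = 0.167 mmol/kg

[CO3²⁻] = 0.167 mmol/kg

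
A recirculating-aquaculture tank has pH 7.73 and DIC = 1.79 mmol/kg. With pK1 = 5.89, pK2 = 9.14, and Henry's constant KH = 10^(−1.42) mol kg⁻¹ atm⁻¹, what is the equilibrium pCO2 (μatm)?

α₀ = 1 / (1 + K1/[H⁺] + K1K2/[H⁺]²) = 1 / (1 + 10^+1.84 + 10^+0.43)
   = 1 / (1 + 69.183 + 2.6915) = 1/72.875 = 0.01372
[CO2*] = α₀ × DIC = 0.01372 × 1.79 = 0.02456 mmol/kg
pCO2 = [CO2*]/KH = 2.456×10^-5 / 3.802×10^-2 = 646 μatm

pCO2 = 646 μatm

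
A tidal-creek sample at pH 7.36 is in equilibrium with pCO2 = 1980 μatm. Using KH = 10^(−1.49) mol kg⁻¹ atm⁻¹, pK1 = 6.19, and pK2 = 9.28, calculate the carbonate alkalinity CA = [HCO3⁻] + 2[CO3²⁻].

[CO2*] = KH · pCO2 = 10^(−1.49) × 1980×10^-6 = 6.407×10^-5 mol/kg
α₀ = 1/(1 + K1/[H⁺] + K1K2/[H⁺]²) = 1/(1 + 10^+1.17 + 10^-0.75) = 0.06262
DIC = [CO2*]/α₀ = 6.407×10^-5 / 0.06262 = 1.023 mmol/kg
CA = (α₁ + 2α₂)·DIC = (0.9262 + 2×0.01114) × 1.023 = 0.970 mmol/kg

CA = 0.970 mmol/kg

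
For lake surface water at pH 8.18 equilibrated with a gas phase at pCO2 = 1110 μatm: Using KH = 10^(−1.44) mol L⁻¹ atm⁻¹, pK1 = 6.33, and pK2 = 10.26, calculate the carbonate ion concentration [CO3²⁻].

[CO3²⁻] = 0.0237 mmol/L

[CO2*] = KH · pCO2 = 10^(−1.44) × 1110×10^-6 = 4.030×10^-5 mol/L
α₀ = 1/(1 + K1/[H⁺] + K1K2/[H⁺]²) = 1/(1 + 10^+1.85 + 10^-0.23) = 0.01382
DIC = [CO2*]/α₀ = 4.030×10^-5 / 0.01382 = 2.917 mmol/L
[CO3²⁻] = α₂·DIC; α₂ = 0.008135, so [CO3²⁻] = 0.008135 × 2.917 = 0.0237 mmol/L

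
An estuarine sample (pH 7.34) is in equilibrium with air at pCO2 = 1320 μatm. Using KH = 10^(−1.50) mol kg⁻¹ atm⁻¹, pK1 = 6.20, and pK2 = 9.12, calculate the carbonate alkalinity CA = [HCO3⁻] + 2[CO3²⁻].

CA = 0.595 mmol/kg

[CO2*] = KH · pCO2 = 10^(−1.50) × 1320×10^-6 = 4.174×10^-5 mol/kg
α₀ = 1/(1 + K1/[H⁺] + K1K2/[H⁺]²) = 1/(1 + 10^+1.14 + 10^-0.64) = 0.06652
DIC = [CO2*]/α₀ = 4.174×10^-5 / 0.06652 = 0.6275 mmol/kg
CA = (α₁ + 2α₂)·DIC = (0.9182 + 2×0.01524) × 0.6275 = 0.595 mmol/kg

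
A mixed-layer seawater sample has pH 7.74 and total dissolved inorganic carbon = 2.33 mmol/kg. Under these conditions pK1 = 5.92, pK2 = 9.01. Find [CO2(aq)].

[CO2*] = 0.0330 mmol/kg

α₀ = 1 / (1 + K1/[H⁺] + K1K2/[H⁺]²) = 1 / (1 + 10^+1.82 + 10^+0.55)
   = 1 / (1 + 66.069 + 3.5481) = 1/70.617 = 0.01416
[CO2*] = α₀ × DIC = 0.01416 × 2.33 = 0.0330 mmol/kg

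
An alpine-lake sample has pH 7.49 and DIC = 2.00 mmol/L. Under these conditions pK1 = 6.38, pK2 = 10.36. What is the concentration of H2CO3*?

α₀ = 1 / (1 + K1/[H⁺] + K1K2/[H⁺]²) = 1 / (1 + 10^+1.11 + 10^-1.76)
   = 1 / (1 + 12.882 + 0.017378) = 1/13.900 = 0.07194
[CO2*] = α₀ × DIC = 0.07194 × 2.00 = 0.144 mmol/L

[CO2*] = 0.144 mmol/L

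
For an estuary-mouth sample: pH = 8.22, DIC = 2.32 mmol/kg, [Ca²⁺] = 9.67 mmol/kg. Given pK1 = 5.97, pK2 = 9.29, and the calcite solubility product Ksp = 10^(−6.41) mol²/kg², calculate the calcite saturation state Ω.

α₂ = 1 / (1 + [H⁺]/K2 + [H⁺]²/(K1K2)) = 1 / (1 + 10^+1.07 + 10^-1.18)
   = 1 / (1 + 11.749 + 0.066069) = 1/12.815 = 0.07803
[CO3²⁻] = α₂ × DIC = 0.07803 × 2.32 = 0.1810 mmol/kg
Ksp = 10^(−6.41) = 3.890×10^-7
Ω = [Ca²⁺][CO3²⁻]/Ksp = (9.67×10^-3)(1.810×10^-4) / 3.890×10^-7 = 4.50

Ω = 4.50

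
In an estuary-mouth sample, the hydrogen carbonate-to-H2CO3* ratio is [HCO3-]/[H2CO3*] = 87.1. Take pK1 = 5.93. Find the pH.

From K1 = [H⁺][HCO3-]/[H2CO3*]:  pH = pK1 + log₁₀([HCO3-]/[H2CO3*])
log₁₀(87.1) = +1.940
pH = 5.93 + (+1.940) = 7.87

pH = 7.87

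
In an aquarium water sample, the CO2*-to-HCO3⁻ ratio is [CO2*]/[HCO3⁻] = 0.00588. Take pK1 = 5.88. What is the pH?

pH = 8.11

From K1 = [H⁺][HCO3⁻]/[CO2*]:  pH = pK1 − log₁₀([CO2*]/[HCO3⁻])
log₁₀(0.00588) = -2.231
pH = 5.88 − (-2.231) = 8.11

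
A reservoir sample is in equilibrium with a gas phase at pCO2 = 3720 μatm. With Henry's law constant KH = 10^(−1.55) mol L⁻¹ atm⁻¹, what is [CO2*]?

[CO2*] = 105 μmol/L

KH = 10^(−1.55) = 2.818×10^-2 mol L⁻¹ atm⁻¹
[CO2*] = KH · pCO2 = 2.818×10^-2 × 3720×10^-6 atm = 1.05×10^-4 mol/L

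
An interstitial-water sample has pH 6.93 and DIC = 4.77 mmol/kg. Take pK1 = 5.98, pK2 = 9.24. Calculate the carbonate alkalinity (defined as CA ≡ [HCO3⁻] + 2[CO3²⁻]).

CA = [HCO3⁻] + 2[CO3²⁻] = (α₁ + 2α₂)·DIC
At pH 6.93: [H⁺]/K1 = 10^-0.95 = 0.11220, K2/[H⁺] = 10^-2.31 = 0.0048978
α₁ = 1/(1 + 0.11220 + 0.0048978) = 1/1.1171 = 0.8952; α₂ = α₁·K2/[H⁺] = 0.004384
α₁ + 2α₂ = 0.9039
CA = 0.9039 × 4.77 = 4.31 mmol/kg

CA = 4.31 mmol/kg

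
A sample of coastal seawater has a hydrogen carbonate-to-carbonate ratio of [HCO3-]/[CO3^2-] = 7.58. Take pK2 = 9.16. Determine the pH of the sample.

pH = 8.28

From K2 = [H⁺][CO3^2-]/[HCO3-]:  pH = pK2 − log₁₀([HCO3-]/[CO3^2-])
log₁₀(7.58) = +0.880
pH = 9.16 − (+0.880) = 8.28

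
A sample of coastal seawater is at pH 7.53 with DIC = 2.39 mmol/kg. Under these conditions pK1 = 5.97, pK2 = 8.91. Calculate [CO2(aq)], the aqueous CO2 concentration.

[CO2*] = 0.0616 mmol/kg

α₀ = 1 / (1 + K1/[H⁺] + K1K2/[H⁺]²) = 1 / (1 + 10^+1.56 + 10^+0.18)
   = 1 / (1 + 36.308 + 1.5136) = 1/38.821 = 0.02576
[CO2*] = α₀ × DIC = 0.02576 × 2.39 = 0.0616 mmol/kg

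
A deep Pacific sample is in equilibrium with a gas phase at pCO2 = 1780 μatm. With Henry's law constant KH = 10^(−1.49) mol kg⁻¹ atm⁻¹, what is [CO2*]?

KH = 10^(−1.49) = 3.236×10^-2 mol kg⁻¹ atm⁻¹
[CO2*] = KH · pCO2 = 3.236×10^-2 × 1780×10^-6 atm = 5.76×10^-5 mol/kg

[CO2*] = 57.6 μmol/kg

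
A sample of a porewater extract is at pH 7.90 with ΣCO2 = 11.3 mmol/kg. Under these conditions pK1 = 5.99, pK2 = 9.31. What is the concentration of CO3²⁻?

[CO3²⁻] = 0.418 mmol/kg

α₂ = 1 / (1 + [H⁺]/K2 + [H⁺]²/(K1K2)) = 1 / (1 + 10^+1.41 + 10^-0.50)
   = 1 / (1 + 25.704 + 0.31623) = 1/27.020 = 0.03701
[CO3²⁻] = α₂ × DIC = 0.03701 × 11.3 = 0.418 mmol/kg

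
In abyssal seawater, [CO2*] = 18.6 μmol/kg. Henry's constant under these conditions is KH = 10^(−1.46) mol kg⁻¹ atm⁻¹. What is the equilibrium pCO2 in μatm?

KH = 10^(−1.46) = 3.467×10^-2 mol kg⁻¹ atm⁻¹
pCO2 = [CO2*]/KH = 18.6×10^-6 / 3.467×10^-2 = 5.36×10^-4 atm = 536 μatm

pCO2 = 536 μatm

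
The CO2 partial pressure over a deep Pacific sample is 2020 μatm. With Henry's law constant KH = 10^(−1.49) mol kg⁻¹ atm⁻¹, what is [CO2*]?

[CO2*] = 65.4 μmol/kg

KH = 10^(−1.49) = 3.236×10^-2 mol kg⁻¹ atm⁻¹
[CO2*] = KH · pCO2 = 3.236×10^-2 × 2020×10^-6 atm = 6.54×10^-5 mol/kg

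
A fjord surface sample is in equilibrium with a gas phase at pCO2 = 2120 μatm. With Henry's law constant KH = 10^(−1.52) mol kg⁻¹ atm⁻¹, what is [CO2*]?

[CO2*] = 64.0 μmol/kg

KH = 10^(−1.52) = 3.020×10^-2 mol kg⁻¹ atm⁻¹
[CO2*] = KH · pCO2 = 3.020×10^-2 × 2120×10^-6 atm = 6.40×10^-5 mol/kg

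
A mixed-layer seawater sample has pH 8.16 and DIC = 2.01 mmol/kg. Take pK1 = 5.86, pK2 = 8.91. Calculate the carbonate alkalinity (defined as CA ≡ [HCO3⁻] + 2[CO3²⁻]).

CA = 2.30 mmol/kg

CA = [HCO3⁻] + 2[CO3²⁻] = (α₁ + 2α₂)·DIC
At pH 8.16: [H⁺]/K1 = 10^-2.30 = 0.0050119, K2/[H⁺] = 10^-0.75 = 0.17783
α₁ = 1/(1 + 0.0050119 + 0.17783) = 1/1.1828 = 0.8454; α₂ = α₁·K2/[H⁺] = 0.1503
α₁ + 2α₂ = 1.1461
CA = 1.1461 × 2.01 = 2.30 mmol/kg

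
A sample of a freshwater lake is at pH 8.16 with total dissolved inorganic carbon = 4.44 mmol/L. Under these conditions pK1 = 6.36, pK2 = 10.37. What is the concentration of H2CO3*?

α₀ = 1 / (1 + K1/[H⁺] + K1K2/[H⁺]²) = 1 / (1 + 10^+1.80 + 10^-0.41)
   = 1 / (1 + 63.096 + 0.38905) = 1/64.485 = 0.01551
[CO2*] = α₀ × DIC = 0.01551 × 4.44 = 0.0689 mmol/L

[CO2*] = 0.0689 mmol/L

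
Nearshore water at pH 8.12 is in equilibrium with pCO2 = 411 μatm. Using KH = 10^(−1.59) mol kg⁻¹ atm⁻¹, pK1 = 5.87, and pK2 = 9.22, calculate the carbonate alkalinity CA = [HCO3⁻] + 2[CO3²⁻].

[CO2*] = KH · pCO2 = 10^(−1.59) × 411×10^-6 = 1.056×10^-5 mol/kg
α₀ = 1/(1 + K1/[H⁺] + K1K2/[H⁺]²) = 1/(1 + 10^+2.25 + 10^+1.15) = 0.005183
DIC = [CO2*]/α₀ = 1.056×10^-5 / 0.005183 = 2.038 mmol/kg
CA = (α₁ + 2α₂)·DIC = (0.9216 + 2×0.07321) × 2.038 = 2.18 mmol/kg

CA = 2.18 mmol/kg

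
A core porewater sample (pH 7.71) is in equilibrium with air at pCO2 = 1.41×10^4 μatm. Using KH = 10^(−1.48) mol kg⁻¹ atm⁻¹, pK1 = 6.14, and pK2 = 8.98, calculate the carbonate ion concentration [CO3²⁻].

[CO3²⁻] = 0.932 mmol/kg

[CO2*] = KH · pCO2 = 10^(−1.48) × 1.41×10^4×10^-6 = 4.669×10^-4 mol/kg
α₀ = 1/(1 + K1/[H⁺] + K1K2/[H⁺]²) = 1/(1 + 10^+1.57 + 10^+0.30) = 0.02491
DIC = [CO2*]/α₀ = 4.669×10^-4 / 0.02491 = 18.75 mmol/kg
[CO3²⁻] = α₂·DIC; α₂ = 0.04970, so [CO3²⁻] = 0.04970 × 18.75 = 0.932 mmol/kg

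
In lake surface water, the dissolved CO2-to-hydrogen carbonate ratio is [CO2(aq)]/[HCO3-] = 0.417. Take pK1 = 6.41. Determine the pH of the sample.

pH = 6.79

From K1 = [H⁺][HCO3-]/[CO2(aq)]:  pH = pK1 − log₁₀([CO2(aq)]/[HCO3-])
log₁₀(0.417) = -0.380
pH = 6.41 − (-0.380) = 6.79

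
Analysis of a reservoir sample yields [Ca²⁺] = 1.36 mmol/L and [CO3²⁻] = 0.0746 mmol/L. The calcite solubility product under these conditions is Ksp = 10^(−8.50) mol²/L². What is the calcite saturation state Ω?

Ksp = 10^(−8.50) = 3.162×10^-9
Ω = [Ca²⁺][CO3²⁻]/Ksp = (1.36×10^-3)(0.0746×10^-3) / 3.162×10^-9 = 32.1

Ω = 32.1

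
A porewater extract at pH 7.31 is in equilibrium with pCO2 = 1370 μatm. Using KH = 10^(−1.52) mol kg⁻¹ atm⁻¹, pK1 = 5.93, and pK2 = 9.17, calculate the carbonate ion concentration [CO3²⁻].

[CO2*] = KH · pCO2 = 10^(−1.52) × 1370×10^-6 = 4.137×10^-5 mol/kg
α₀ = 1/(1 + K1/[H⁺] + K1K2/[H⁺]²) = 1/(1 + 10^+1.38 + 10^-0.48) = 0.03950
DIC = [CO2*]/α₀ = 4.137×10^-5 / 0.03950 = 1.048 mmol/kg
[CO3²⁻] = α₂·DIC; α₂ = 0.01308, so [CO3²⁻] = 0.01308 × 1.048 = 0.0137 mmol/kg = 13.7 μmol/kg

[CO3²⁻] = 13.7 μmol/kg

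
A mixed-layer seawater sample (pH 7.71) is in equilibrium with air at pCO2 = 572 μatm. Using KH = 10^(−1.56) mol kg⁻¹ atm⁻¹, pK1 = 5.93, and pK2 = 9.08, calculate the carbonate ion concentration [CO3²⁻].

[CO2*] = KH · pCO2 = 10^(−1.56) × 572×10^-6 = 1.575×10^-5 mol/kg
α₀ = 1/(1 + K1/[H⁺] + K1K2/[H⁺]²) = 1/(1 + 10^+1.78 + 10^+0.41) = 0.01567
DIC = [CO2*]/α₀ = 1.575×10^-5 / 0.01567 = 1.006 mmol/kg
[CO3²⁻] = α₂·DIC; α₂ = 0.04027, so [CO3²⁻] = 0.04027 × 1.006 = 0.0405 mmol/kg

[CO3²⁻] = 0.0405 mmol/kg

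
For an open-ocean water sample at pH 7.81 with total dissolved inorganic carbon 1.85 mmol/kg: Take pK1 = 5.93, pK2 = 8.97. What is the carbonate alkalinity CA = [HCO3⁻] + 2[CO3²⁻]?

CA = 1.95 mmol/kg

CA = [HCO3⁻] + 2[CO3²⁻] = (α₁ + 2α₂)·DIC
At pH 7.81: [H⁺]/K1 = 10^-1.88 = 0.013183, K2/[H⁺] = 10^-1.16 = 0.069183
α₁ = 1/(1 + 0.013183 + 0.069183) = 1/1.0824 = 0.9239; α₂ = α₁·K2/[H⁺] = 0.06392
α₁ + 2α₂ = 1.0517
CA = 1.0517 × 1.85 = 1.95 mmol/kg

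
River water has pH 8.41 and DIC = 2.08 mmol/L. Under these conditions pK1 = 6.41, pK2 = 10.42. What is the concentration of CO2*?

α₀ = 1 / (1 + K1/[H⁺] + K1K2/[H⁺]²) = 1 / (1 + 10^+2.00 + 10^-0.01)
   = 1 / (1 + 100.00 + 0.97724) = 1/101.98 = 0.009806
[CO2*] = α₀ × DIC = 0.009806 × 2.08 = 0.0204 mmol/L

[CO2*] = 0.0204 mmol/L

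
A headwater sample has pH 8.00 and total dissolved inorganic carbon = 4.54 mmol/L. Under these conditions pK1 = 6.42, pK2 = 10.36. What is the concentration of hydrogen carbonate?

α₁ = 1 / (1 + [H⁺]/K1 + K2/[H⁺]) = 1 / (1 + 10^-1.58 + 10^-2.36)
   = 1 / (1 + 0.026303 + 0.0043652) = 1/1.0307 = 0.9702
[HCO3⁻] = α₁ × DIC = 0.9702 × 4.54 = 4.40 mmol/L

[HCO3⁻] = 4.40 mmol/L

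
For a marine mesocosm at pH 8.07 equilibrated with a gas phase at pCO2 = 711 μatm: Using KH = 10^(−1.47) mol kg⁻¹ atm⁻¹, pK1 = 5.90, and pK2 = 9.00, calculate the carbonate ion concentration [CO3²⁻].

[CO3²⁻] = 0.419 mmol/kg

[CO2*] = KH · pCO2 = 10^(−1.47) × 711×10^-6 = 2.409×10^-5 mol/kg
α₀ = 1/(1 + K1/[H⁺] + K1K2/[H⁺]²) = 1/(1 + 10^+2.17 + 10^+1.24) = 0.006014
DIC = [CO2*]/α₀ = 2.409×10^-5 / 0.006014 = 4.006 mmol/kg
[CO3²⁻] = α₂·DIC; α₂ = 0.1045, so [CO3²⁻] = 0.1045 × 4.006 = 0.419 mmol/kg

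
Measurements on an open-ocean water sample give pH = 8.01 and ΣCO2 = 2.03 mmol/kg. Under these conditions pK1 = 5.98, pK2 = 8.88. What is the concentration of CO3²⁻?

[CO3²⁻] = 0.239 mmol/kg

α₂ = 1 / (1 + [H⁺]/K2 + [H⁺]²/(K1K2)) = 1 / (1 + 10^+0.87 + 10^-1.16)
   = 1 / (1 + 7.4131 + 0.069183) = 1/8.4823 = 0.1179
[CO3²⁻] = α₂ × DIC = 0.1179 × 2.03 = 0.239 mmol/kg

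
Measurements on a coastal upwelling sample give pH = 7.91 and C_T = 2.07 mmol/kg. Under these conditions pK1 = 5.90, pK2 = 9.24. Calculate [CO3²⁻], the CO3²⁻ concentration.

[CO3²⁻] = 0.0916 mmol/kg

α₂ = 1 / (1 + [H⁺]/K2 + [H⁺]²/(K1K2)) = 1 / (1 + 10^+1.33 + 10^-0.68)
   = 1 / (1 + 21.380 + 0.20893) = 1/22.589 = 0.04427
[CO3²⁻] = α₂ × DIC = 0.04427 × 2.07 = 0.0916 mmol/kg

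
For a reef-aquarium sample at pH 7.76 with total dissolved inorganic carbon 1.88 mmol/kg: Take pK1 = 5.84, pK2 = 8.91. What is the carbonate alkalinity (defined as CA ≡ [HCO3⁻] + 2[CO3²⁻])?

CA = [HCO3⁻] + 2[CO3²⁻] = (α₁ + 2α₂)·DIC
At pH 7.76: [H⁺]/K1 = 10^-1.92 = 0.012023, K2/[H⁺] = 10^-1.15 = 0.070795
α₁ = 1/(1 + 0.012023 + 0.070795) = 1/1.0828 = 0.9235; α₂ = α₁·K2/[H⁺] = 0.06538
α₁ + 2α₂ = 1.0543
CA = 1.0543 × 1.88 = 1.98 mmol/kg

CA = 1.98 mmol/kg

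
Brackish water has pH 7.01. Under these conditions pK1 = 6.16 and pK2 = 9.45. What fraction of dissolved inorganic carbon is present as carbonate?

α₂ = 0.00317

α₂ = 1 / (1 + [H⁺]/K2 + [H⁺]²/(K1K2)) = 1 / (1 + 10^+2.44 + 10^+1.59)
   = 1 / (1 + 275.42 + 38.905) = 1/315.33 = 0.003171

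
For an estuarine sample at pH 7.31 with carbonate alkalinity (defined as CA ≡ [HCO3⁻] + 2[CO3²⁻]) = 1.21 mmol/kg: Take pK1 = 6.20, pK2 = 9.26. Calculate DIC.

CA = [HCO3⁻] + 2[CO3²⁻] = (α₁ + 2α₂)·DIC
At pH 7.31: [H⁺]/K1 = 10^-1.11 = 0.077625, K2/[H⁺] = 10^-1.95 = 0.011220
α₁ = 1/(1 + 0.077625 + 0.011220) = 1/1.0888 = 0.9184; α₂ = α₁·K2/[H⁺] = 0.01030
α₁ + 2α₂ = 0.9390
DIC = CA / (α₁ + 2α₂) = 1.21 / 0.9390 = 1.29 mmol/kg

DIC = 1.29 mmol/kg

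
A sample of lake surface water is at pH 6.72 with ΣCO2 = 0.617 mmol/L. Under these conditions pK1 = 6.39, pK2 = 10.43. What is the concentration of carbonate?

α₂ = 1 / (1 + [H⁺]/K2 + [H⁺]²/(K1K2)) = 1 / (1 + 10^+3.71 + 10^+3.38)
   = 1 / (1 + 5128.6 + 2398.8) = 1/7528.4 = 0.0001328
[CO3²⁻] = α₂ × DIC = 0.0001328 × 0.617 = 8.20×10^-5 mmol/L = 0.0820 μmol/L

[CO3²⁻] = 0.0820 μmol/L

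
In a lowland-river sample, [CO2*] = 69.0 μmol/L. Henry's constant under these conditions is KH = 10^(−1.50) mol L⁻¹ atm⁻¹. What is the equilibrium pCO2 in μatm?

KH = 10^(−1.50) = 3.162×10^-2 mol L⁻¹ atm⁻¹
pCO2 = [CO2*]/KH = 69.0×10^-6 / 3.162×10^-2 = 2.18×10^-3 atm = 2180 μatm

pCO2 = 2180 μatm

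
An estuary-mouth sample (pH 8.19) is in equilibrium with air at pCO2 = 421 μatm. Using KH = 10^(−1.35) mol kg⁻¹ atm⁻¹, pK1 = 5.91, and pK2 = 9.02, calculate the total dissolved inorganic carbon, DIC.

DIC = 4.13 mmol/kg

[CO2*] = KH · pCO2 = 10^(−1.35) × 421×10^-6 = 1.881×10^-5 mol/kg
α₀ = 1/(1 + K1/[H⁺] + K1K2/[H⁺]²) = 1/(1 + 10^+2.28 + 10^+1.45) = 0.004551
DIC = [CO2*]/α₀ = 1.881×10^-5 / 0.004551 = 4.13 mmol/kg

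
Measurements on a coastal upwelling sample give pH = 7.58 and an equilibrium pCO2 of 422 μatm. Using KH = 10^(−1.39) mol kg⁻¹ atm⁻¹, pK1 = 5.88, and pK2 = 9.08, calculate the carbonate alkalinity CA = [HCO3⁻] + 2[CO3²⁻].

[CO2*] = KH · pCO2 = 10^(−1.39) × 422×10^-6 = 1.719×10^-5 mol/kg
α₀ = 1/(1 + K1/[H⁺] + K1K2/[H⁺]²) = 1/(1 + 10^+1.70 + 10^+0.20) = 0.01897
DIC = [CO2*]/α₀ = 1.719×10^-5 / 0.01897 = 0.9061 mmol/kg
CA = (α₁ + 2α₂)·DIC = (0.9510 + 2×0.03007) × 0.9061 = 0.916 mmol/kg

CA = 0.916 mmol/kg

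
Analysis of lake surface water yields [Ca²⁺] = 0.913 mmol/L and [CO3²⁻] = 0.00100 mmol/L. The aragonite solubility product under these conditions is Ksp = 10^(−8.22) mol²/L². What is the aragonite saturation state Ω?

Ω = 0.152

Ksp = 10^(−8.22) = 6.026×10^-9
Ω = [Ca²⁺][CO3²⁻]/Ksp = (0.913×10^-3)(0.00100×10^-3) / 6.026×10^-9 = 0.152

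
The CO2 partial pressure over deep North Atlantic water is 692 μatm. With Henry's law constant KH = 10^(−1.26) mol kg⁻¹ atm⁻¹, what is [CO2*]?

[CO2*] = 38.0 μmol/kg

KH = 10^(−1.26) = 5.495×10^-2 mol kg⁻¹ atm⁻¹
[CO2*] = KH · pCO2 = 5.495×10^-2 × 692×10^-6 atm = 3.80×10^-5 mol/kg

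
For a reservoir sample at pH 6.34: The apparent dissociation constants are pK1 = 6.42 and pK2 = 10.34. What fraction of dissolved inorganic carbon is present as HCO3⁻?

α₁ = 1 / (1 + [H⁺]/K1 + K2/[H⁺]) = 1 / (1 + 10^+0.08 + 10^-4.00)
   = 1 / (1 + 1.2023 + 0.00010000) = 1/2.2024 = 0.4541

α₁ = 0.454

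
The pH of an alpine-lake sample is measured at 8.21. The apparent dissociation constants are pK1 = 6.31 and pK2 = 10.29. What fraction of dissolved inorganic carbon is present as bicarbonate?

α₁ = 1 / (1 + [H⁺]/K1 + K2/[H⁺]) = 1 / (1 + 10^-1.90 + 10^-2.08)
   = 1 / (1 + 0.012589 + 0.0083176) = 1/1.0209 = 0.9795

α₁ = 0.980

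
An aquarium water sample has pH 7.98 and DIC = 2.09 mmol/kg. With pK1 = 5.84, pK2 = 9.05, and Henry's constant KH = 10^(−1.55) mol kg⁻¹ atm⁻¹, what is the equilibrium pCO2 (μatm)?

α₀ = 1 / (1 + K1/[H⁺] + K1K2/[H⁺]²) = 1 / (1 + 10^+2.14 + 10^+1.07)
   = 1 / (1 + 138.04 + 11.749) = 1/150.79 = 0.006632
[CO2*] = α₀ × DIC = 0.006632 × 2.09 = 0.01386 mmol/kg = 13.86 μmol/kg
pCO2 = [CO2*]/KH = 1.386×10^-5 / 2.818×10^-2 = 492 μatm

pCO2 = 492 μatm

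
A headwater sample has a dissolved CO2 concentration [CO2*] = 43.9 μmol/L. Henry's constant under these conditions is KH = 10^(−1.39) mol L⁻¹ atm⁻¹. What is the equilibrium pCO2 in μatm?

KH = 10^(−1.39) = 4.074×10^-2 mol L⁻¹ atm⁻¹
pCO2 = [CO2*]/KH = 43.9×10^-6 / 4.074×10^-2 = 1.08×10^-3 atm = 1080 μatm

pCO2 = 1080 μatm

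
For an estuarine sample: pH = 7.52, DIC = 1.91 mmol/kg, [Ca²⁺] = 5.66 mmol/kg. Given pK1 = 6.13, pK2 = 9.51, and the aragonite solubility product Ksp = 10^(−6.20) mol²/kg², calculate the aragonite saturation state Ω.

α₂ = 1 / (1 + [H⁺]/K2 + [H⁺]²/(K1K2)) = 1 / (1 + 10^+1.99 + 10^+0.60)
   = 1 / (1 + 97.724 + 3.9811) = 1/102.70 = 0.009737
[CO3²⁻] = α₂ × DIC = 0.009737 × 1.91 = 0.01860 mmol/kg = 18.60 μmol/kg
Ksp = 10^(−6.20) = 6.310×10^-7
Ω = [Ca²⁺][CO3²⁻]/Ksp = (5.66×10^-3)(1.860×10^-5) / 6.310×10^-7 = 0.167

Ω = 0.167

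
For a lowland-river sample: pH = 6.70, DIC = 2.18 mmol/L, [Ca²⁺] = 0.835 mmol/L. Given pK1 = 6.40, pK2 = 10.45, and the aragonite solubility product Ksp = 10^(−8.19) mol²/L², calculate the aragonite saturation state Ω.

Ω = 0.0334

α₂ = 1 / (1 + [H⁺]/K2 + [H⁺]²/(K1K2)) = 1 / (1 + 10^+3.75 + 10^+3.45)
   = 1 / (1 + 5623.4 + 2818.4) = 1/8442.8 = 0.0001184
[CO3²⁻] = α₂ × DIC = 0.0001184 × 2.18 = 0.0002582 mmol/L = 0.2582 μmol/L
Ksp = 10^(−8.19) = 6.457×10^-9
Ω = [Ca²⁺][CO3²⁻]/Ksp = (0.835×10^-3)(2.582×10^-7) / 6.457×10^-9 = 0.0334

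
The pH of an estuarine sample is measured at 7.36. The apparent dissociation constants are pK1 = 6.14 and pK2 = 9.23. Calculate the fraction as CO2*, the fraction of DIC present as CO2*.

α₀ = 0.0561

α₀ = 1 / (1 + K1/[H⁺] + K1K2/[H⁺]²) = 1 / (1 + 10^+1.22 + 10^-0.65)
   = 1 / (1 + 16.596 + 0.22387) = 1/17.820 = 0.05612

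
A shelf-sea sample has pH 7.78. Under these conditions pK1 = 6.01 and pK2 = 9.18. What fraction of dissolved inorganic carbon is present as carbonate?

α₂ = 1 / (1 + [H⁺]/K2 + [H⁺]²/(K1K2)) = 1 / (1 + 10^+1.40 + 10^-0.37)
   = 1 / (1 + 25.119 + 0.42658) = 1/26.545 = 0.03767

α₂ = 0.0377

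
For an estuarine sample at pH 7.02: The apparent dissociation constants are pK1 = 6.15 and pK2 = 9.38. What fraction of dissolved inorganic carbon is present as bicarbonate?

α₁ = 1 / (1 + [H⁺]/K1 + K2/[H⁺]) = 1 / (1 + 10^-0.87 + 10^-2.36)
   = 1 / (1 + 0.13490 + 0.0043652) = 1/1.1393 = 0.8778

α₁ = 0.878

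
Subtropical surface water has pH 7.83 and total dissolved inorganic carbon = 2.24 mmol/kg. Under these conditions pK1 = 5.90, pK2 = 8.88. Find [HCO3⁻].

[HCO3⁻] = 2.03 mmol/kg

α₁ = 1 / (1 + [H⁺]/K1 + K2/[H⁺]) = 1 / (1 + 10^-1.93 + 10^-1.05)
   = 1 / (1 + 0.011749 + 0.089125) = 1/1.1009 = 0.9084
[HCO3⁻] = α₁ × DIC = 0.9084 × 2.24 = 2.03 mmol/kg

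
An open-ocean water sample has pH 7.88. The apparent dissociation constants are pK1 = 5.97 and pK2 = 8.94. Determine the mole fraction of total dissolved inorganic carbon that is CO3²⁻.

α₂ = 0.0792

α₂ = 1 / (1 + [H⁺]/K2 + [H⁺]²/(K1K2)) = 1 / (1 + 10^+1.06 + 10^-0.85)
   = 1 / (1 + 11.482 + 0.14125) = 1/12.623 = 0.07922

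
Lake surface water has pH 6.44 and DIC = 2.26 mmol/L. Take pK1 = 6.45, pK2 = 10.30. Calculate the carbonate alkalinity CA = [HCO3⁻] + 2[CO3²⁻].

CA = [HCO3⁻] + 2[CO3²⁻] = (α₁ + 2α₂)·DIC
At pH 6.44: [H⁺]/K1 = 10^0.01 = 1.0233, K2/[H⁺] = 10^-3.86 = 0.00013804
α₁ = 1/(1 + 1.0233 + 0.00013804) = 1/2.0234 = 0.4942; α₂ = α₁·K2/[H⁺] = 6.822×10^-5
α₁ + 2α₂ = 0.4943
CA = 0.4943 × 2.26 = 1.12 mmol/L

CA = 1.12 mmol/L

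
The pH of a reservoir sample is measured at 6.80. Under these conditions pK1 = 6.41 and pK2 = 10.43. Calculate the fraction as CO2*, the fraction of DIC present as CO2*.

α₀ = 0.289

α₀ = 1 / (1 + K1/[H⁺] + K1K2/[H⁺]²) = 1 / (1 + 10^+0.39 + 10^-3.24)
   = 1 / (1 + 2.4547 + 0.00057544) = 1/3.4553 = 0.2894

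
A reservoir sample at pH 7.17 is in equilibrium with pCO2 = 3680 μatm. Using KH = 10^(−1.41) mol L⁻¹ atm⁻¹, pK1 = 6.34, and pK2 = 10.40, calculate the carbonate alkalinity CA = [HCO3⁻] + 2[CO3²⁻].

CA = 0.969 mmol/L

[CO2*] = KH · pCO2 = 10^(−1.41) × 3680×10^-6 = 1.432×10^-4 mol/L
α₀ = 1/(1 + K1/[H⁺] + K1K2/[H⁺]²) = 1/(1 + 10^+0.83 + 10^-2.40) = 0.1288
DIC = [CO2*]/α₀ = 1.432×10^-4 / 0.1288 = 1.112 mmol/L
CA = (α₁ + 2α₂)·DIC = (0.8707 + 2×0.0005127) × 1.112 = 0.969 mmol/L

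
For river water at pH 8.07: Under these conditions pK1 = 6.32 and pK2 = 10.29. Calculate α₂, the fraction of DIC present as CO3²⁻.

α₂ = 1 / (1 + [H⁺]/K2 + [H⁺]²/(K1K2)) = 1 / (1 + 10^+2.22 + 10^+0.47)
   = 1 / (1 + 165.96 + 2.9512) = 1/169.91 = 0.005885

α₂ = 0.00589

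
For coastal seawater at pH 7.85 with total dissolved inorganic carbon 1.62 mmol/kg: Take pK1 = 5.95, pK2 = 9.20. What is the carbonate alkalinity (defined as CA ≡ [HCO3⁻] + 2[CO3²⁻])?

CA = [HCO3⁻] + 2[CO3²⁻] = (α₁ + 2α₂)·DIC
At pH 7.85: [H⁺]/K1 = 10^-1.90 = 0.012589, K2/[H⁺] = 10^-1.35 = 0.044668
α₁ = 1/(1 + 0.012589 + 0.044668) = 1/1.0573 = 0.9458; α₂ = α₁·K2/[H⁺] = 0.04225
α₁ + 2α₂ = 1.0303
CA = 1.0303 × 1.62 = 1.67 mmol/kg

CA = 1.67 mmol/kg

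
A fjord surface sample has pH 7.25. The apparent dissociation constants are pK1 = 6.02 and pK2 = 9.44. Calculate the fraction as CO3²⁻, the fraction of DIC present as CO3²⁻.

α₂ = 1 / (1 + [H⁺]/K2 + [H⁺]²/(K1K2)) = 1 / (1 + 10^+2.19 + 10^+0.96)
   = 1 / (1 + 154.88 + 9.1201) = 1/165.00 = 0.006061

α₂ = 0.00606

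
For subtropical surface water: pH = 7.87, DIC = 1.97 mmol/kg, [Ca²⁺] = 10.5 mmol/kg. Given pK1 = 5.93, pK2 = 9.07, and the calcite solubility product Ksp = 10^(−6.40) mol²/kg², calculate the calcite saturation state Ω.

Ω = 3.05

α₂ = 1 / (1 + [H⁺]/K2 + [H⁺]²/(K1K2)) = 1 / (1 + 10^+1.20 + 10^-0.74)
   = 1 / (1 + 15.849 + 0.18197) = 1/17.031 = 0.05872
[CO3²⁻] = α₂ × DIC = 0.05872 × 1.97 = 0.1157 mmol/kg
Ksp = 10^(−6.40) = 3.981×10^-7
Ω = [Ca²⁺][CO3²⁻]/Ksp = (10.5×10^-3)(1.157×10^-4) / 3.981×10^-7 = 3.05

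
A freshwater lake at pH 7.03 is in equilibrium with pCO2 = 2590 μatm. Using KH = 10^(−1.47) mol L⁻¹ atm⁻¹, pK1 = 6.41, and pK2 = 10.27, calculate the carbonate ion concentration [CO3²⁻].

[CO3²⁻] = 0.211 μmol/L

[CO2*] = KH · pCO2 = 10^(−1.47) × 2590×10^-6 = 8.776×10^-5 mol/L
α₀ = 1/(1 + K1/[H⁺] + K1K2/[H⁺]²) = 1/(1 + 10^+0.62 + 10^-2.62) = 0.1934
DIC = [CO2*]/α₀ = 8.776×10^-5 / 0.1934 = 0.4538 mmol/L
[CO3²⁻] = α₂·DIC; α₂ = 0.0004639, so [CO3²⁻] = 0.0004639 × 0.4538 = 0.000211 mmol/L = 0.211 μmol/L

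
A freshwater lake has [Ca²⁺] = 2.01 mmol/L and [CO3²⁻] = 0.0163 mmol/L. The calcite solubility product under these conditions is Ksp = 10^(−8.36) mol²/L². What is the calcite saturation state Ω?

Ω = 7.51

Ksp = 10^(−8.36) = 4.365×10^-9
Ω = [Ca²⁺][CO3²⁻]/Ksp = (2.01×10^-3)(0.0163×10^-3) / 4.365×10^-9 = 7.51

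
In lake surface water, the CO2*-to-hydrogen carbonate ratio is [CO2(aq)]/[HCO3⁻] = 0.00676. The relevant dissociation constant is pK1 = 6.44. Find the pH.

pH = 8.61

From K1 = [H⁺][HCO3⁻]/[CO2(aq)]:  pH = pK1 − log₁₀([CO2(aq)]/[HCO3⁻])
log₁₀(0.00676) = -2.170
pH = 6.44 − (-2.170) = 8.61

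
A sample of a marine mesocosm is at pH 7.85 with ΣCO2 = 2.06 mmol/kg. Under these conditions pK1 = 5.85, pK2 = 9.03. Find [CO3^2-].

[CO3²⁻] = 0.126 mmol/kg

α₂ = 1 / (1 + [H⁺]/K2 + [H⁺]²/(K1K2)) = 1 / (1 + 10^+1.18 + 10^-0.82)
   = 1 / (1 + 15.136 + 0.15136) = 1/16.287 = 0.06140
[CO3²⁻] = α₂ × DIC = 0.06140 × 2.06 = 0.126 mmol/kg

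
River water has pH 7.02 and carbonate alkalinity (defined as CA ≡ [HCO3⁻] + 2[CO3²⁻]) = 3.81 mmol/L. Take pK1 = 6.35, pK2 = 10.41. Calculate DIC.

CA = [HCO3⁻] + 2[CO3²⁻] = (α₁ + 2α₂)·DIC
At pH 7.02: [H⁺]/K1 = 10^-0.67 = 0.21380, K2/[H⁺] = 10^-3.39 = 0.00040738
α₁ = 1/(1 + 0.21380 + 0.00040738) = 1/1.2142 = 0.8236; α₂ = α₁·K2/[H⁺] = 0.0003355
α₁ + 2α₂ = 0.8243
DIC = CA / (α₁ + 2α₂) = 3.81 / 0.8243 = 4.62 mmol/L

DIC = 4.62 mmol/L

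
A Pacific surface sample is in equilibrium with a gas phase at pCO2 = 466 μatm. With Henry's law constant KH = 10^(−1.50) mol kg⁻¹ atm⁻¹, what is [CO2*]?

[CO2*] = 14.7 μmol/kg

KH = 10^(−1.50) = 3.162×10^-2 mol kg⁻¹ atm⁻¹
[CO2*] = KH · pCO2 = 3.162×10^-2 × 466×10^-6 atm = 1.47×10^-5 mol/kg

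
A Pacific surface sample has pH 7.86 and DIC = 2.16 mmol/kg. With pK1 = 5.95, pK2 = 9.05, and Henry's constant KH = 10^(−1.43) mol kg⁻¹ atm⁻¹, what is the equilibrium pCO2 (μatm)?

pCO2 = 664 μatm

α₀ = 1 / (1 + K1/[H⁺] + K1K2/[H⁺]²) = 1 / (1 + 10^+1.91 + 10^+0.72)
   = 1 / (1 + 81.283 + 5.2481) = 1/87.531 = 0.01142
[CO2*] = α₀ × DIC = 0.01142 × 2.16 = 0.02468 mmol/kg
pCO2 = [CO2*]/KH = 2.468×10^-5 / 3.715×10^-2 = 664 μatm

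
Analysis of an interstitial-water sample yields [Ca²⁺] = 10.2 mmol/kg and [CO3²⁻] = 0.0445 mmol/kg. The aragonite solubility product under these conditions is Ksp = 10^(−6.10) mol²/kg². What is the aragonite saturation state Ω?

Ksp = 10^(−6.10) = 7.943×10^-7
Ω = [Ca²⁺][CO3²⁻]/Ksp = (10.2×10^-3)(0.0445×10^-3) / 7.943×10^-7 = 0.571

Ω = 0.571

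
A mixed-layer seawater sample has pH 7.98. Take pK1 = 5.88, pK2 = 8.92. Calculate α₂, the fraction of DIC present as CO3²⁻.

α₂ = 0.102

α₂ = 1 / (1 + [H⁺]/K2 + [H⁺]²/(K1K2)) = 1 / (1 + 10^+0.94 + 10^-1.16)
   = 1 / (1 + 8.7096 + 0.069183) = 1/9.7788 = 0.1023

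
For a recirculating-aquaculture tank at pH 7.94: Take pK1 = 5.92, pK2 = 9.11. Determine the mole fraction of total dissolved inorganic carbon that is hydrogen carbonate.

α₁ = 1 / (1 + [H⁺]/K1 + K2/[H⁺]) = 1 / (1 + 10^-2.02 + 10^-1.17)
   = 1 / (1 + 0.0095499 + 0.067608) = 1/1.0772 = 0.9284

α₁ = 0.928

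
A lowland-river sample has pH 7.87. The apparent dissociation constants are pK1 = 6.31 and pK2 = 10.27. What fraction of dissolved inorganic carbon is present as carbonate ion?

α₂ = 1 / (1 + [H⁺]/K2 + [H⁺]²/(K1K2)) = 1 / (1 + 10^+2.40 + 10^+0.84)
   = 1 / (1 + 251.19 + 6.9183) = 1/259.11 = 0.003859

α₂ = 0.00386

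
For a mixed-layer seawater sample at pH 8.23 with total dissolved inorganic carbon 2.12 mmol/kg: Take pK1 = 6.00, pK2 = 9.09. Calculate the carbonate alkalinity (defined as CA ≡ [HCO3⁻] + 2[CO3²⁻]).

CA = 2.36 mmol/kg

CA = [HCO3⁻] + 2[CO3²⁻] = (α₁ + 2α₂)·DIC
At pH 8.23: [H⁺]/K1 = 10^-2.23 = 0.0058884, K2/[H⁺] = 10^-0.86 = 0.13804
α₁ = 1/(1 + 0.0058884 + 0.13804) = 1/1.1439 = 0.8742; α₂ = α₁·K2/[H⁺] = 0.1207
α₁ + 2α₂ = 1.1155
CA = 1.1155 × 2.12 = 2.36 mmol/kg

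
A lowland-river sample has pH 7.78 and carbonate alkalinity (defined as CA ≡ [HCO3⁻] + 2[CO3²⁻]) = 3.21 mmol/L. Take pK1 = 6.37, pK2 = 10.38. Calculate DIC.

DIC = 3.33 mmol/L

CA = [HCO3⁻] + 2[CO3²⁻] = (α₁ + 2α₂)·DIC
At pH 7.78: [H⁺]/K1 = 10^-1.41 = 0.038905, K2/[H⁺] = 10^-2.60 = 0.0025119
α₁ = 1/(1 + 0.038905 + 0.0025119) = 1/1.0414 = 0.9602; α₂ = α₁·K2/[H⁺] = 0.002412
α₁ + 2α₂ = 0.9651
DIC = CA / (α₁ + 2α₂) = 3.21 / 0.9651 = 3.33 mmol/L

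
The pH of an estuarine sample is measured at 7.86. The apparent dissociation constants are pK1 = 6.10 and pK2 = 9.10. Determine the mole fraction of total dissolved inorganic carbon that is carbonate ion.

α₂ = 1 / (1 + [H⁺]/K2 + [H⁺]²/(K1K2)) = 1 / (1 + 10^+1.24 + 10^-0.52)
   = 1 / (1 + 17.378 + 0.30200) = 1/18.680 = 0.05353

α₂ = 0.0535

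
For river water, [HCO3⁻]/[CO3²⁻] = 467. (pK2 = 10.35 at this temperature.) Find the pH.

From K2 = [H⁺][CO3²⁻]/[HCO3⁻]:  pH = pK2 − log₁₀([HCO3⁻]/[CO3²⁻])
log₁₀(467) = +2.669
pH = 10.35 − (+2.669) = 7.68

pH = 7.68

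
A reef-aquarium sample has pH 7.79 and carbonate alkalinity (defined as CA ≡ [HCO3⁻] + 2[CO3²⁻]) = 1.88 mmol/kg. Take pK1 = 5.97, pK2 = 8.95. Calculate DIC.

CA = [HCO3⁻] + 2[CO3²⁻] = (α₁ + 2α₂)·DIC
At pH 7.79: [H⁺]/K1 = 10^-1.82 = 0.015136, K2/[H⁺] = 10^-1.16 = 0.069183
α₁ = 1/(1 + 0.015136 + 0.069183) = 1/1.0843 = 0.9222; α₂ = α₁·K2/[H⁺] = 0.06380
α₁ + 2α₂ = 1.0498
DIC = CA / (α₁ + 2α₂) = 1.88 / 1.0498 = 1.79 mmol/kg

DIC = 1.79 mmol/kg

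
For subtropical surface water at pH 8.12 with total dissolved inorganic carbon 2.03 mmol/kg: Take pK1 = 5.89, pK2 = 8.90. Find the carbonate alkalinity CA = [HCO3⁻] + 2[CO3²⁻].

CA = [HCO3⁻] + 2[CO3²⁻] = (α₁ + 2α₂)·DIC
At pH 8.12: [H⁺]/K1 = 10^-2.23 = 0.0058884, K2/[H⁺] = 10^-0.78 = 0.16596
α₁ = 1/(1 + 0.0058884 + 0.16596) = 1/1.1718 = 0.8534; α₂ = α₁·K2/[H⁺] = 0.1416
α₁ + 2α₂ = 1.1366
CA = 1.1366 × 2.03 = 2.31 mmol/kg

CA = 2.31 mmol/kg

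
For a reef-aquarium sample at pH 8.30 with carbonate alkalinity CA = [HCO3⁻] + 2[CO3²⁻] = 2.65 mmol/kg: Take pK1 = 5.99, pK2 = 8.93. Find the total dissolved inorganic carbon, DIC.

DIC = 2.24 mmol/kg

CA = [HCO3⁻] + 2[CO3²⁻] = (α₁ + 2α₂)·DIC
At pH 8.30: [H⁺]/K1 = 10^-2.31 = 0.0048978, K2/[H⁺] = 10^-0.63 = 0.23442
α₁ = 1/(1 + 0.0048978 + 0.23442) = 1/1.2393 = 0.8069; α₂ = α₁·K2/[H⁺] = 0.1892
α₁ + 2α₂ = 1.1852
DIC = CA / (α₁ + 2α₂) = 2.65 / 1.1852 = 2.24 mmol/kg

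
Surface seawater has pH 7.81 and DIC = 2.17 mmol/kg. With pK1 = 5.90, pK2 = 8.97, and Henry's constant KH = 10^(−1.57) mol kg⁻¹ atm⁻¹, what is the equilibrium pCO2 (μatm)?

α₀ = 1 / (1 + K1/[H⁺] + K1K2/[H⁺]²) = 1 / (1 + 10^+1.91 + 10^+0.75)
   = 1 / (1 + 81.283 + 5.6234) = 1/87.906 = 0.01138
[CO2*] = α₀ × DIC = 0.01138 × 2.17 = 0.02469 mmol/kg
pCO2 = [CO2*]/KH = 2.469×10^-5 / 2.692×10^-2 = 917 μatm

pCO2 = 917 μatm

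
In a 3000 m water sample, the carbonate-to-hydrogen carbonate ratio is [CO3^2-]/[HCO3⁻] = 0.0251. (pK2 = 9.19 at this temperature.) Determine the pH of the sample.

From K2 = [H⁺][CO3^2-]/[HCO3⁻]:  pH = pK2 + log₁₀([CO3^2-]/[HCO3⁻])
log₁₀(0.0251) = -1.600
pH = 9.19 + (-1.600) = 7.59

pH = 7.59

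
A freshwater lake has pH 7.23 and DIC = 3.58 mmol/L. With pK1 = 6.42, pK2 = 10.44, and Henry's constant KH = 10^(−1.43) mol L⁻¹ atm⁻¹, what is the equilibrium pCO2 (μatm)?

pCO2 = 1.29×10^4 μatm

α₀ = 1 / (1 + K1/[H⁺] + K1K2/[H⁺]²) = 1 / (1 + 10^+0.81 + 10^-2.40)
   = 1 / (1 + 6.4565 + 0.0039811) = 1/7.4605 = 0.1340
[CO2*] = α₀ × DIC = 0.1340 × 3.58 = 0.4799 mmol/L
pCO2 = [CO2*]/KH = 4.799×10^-4 / 3.715×10^-2 = 1.29×10^4 μatm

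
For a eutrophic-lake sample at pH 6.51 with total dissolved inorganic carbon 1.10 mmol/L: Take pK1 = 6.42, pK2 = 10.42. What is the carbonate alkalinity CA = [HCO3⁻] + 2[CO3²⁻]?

CA = [HCO3⁻] + 2[CO3²⁻] = (α₁ + 2α₂)·DIC
At pH 6.51: [H⁺]/K1 = 10^-0.09 = 0.81283, K2/[H⁺] = 10^-3.91 = 0.00012303
α₁ = 1/(1 + 0.81283 + 0.00012303) = 1/1.8130 = 0.5516; α₂ = α₁·K2/[H⁺] = 6.786×10^-5
α₁ + 2α₂ = 0.5517
CA = 0.5517 × 1.10 = 0.607 mmol/L

CA = 0.607 mmol/L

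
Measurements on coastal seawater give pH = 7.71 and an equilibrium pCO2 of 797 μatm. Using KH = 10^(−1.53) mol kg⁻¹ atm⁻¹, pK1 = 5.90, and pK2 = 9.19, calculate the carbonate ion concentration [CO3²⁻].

[CO2*] = KH · pCO2 = 10^(−1.53) × 797×10^-6 = 2.352×10^-5 mol/kg
α₀ = 1/(1 + K1/[H⁺] + K1K2/[H⁺]²) = 1/(1 + 10^+1.81 + 10^+0.33) = 0.01477
DIC = [CO2*]/α₀ = 2.352×10^-5 / 0.01477 = 1.592 mmol/kg
[CO3²⁻] = α₂·DIC; α₂ = 0.03158, so [CO3²⁻] = 0.03158 × 1.592 = 0.0503 mmol/kg

[CO3²⁻] = 0.0503 mmol/kg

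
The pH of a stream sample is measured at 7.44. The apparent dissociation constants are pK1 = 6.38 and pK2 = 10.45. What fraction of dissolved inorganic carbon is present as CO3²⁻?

α₂ = 1 / (1 + [H⁺]/K2 + [H⁺]²/(K1K2)) = 1 / (1 + 10^+3.01 + 10^+1.95)
   = 1 / (1 + 1023.3 + 89.125) = 1/1113.4 = 0.0008981

α₂ = 0.000898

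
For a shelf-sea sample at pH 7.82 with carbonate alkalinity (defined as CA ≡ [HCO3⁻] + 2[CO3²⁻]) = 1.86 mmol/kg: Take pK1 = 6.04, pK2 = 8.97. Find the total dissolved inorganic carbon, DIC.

DIC = 1.77 mmol/kg

CA = [HCO3⁻] + 2[CO3²⁻] = (α₁ + 2α₂)·DIC
At pH 7.82: [H⁺]/K1 = 10^-1.78 = 0.016596, K2/[H⁺] = 10^-1.15 = 0.070795
α₁ = 1/(1 + 0.016596 + 0.070795) = 1/1.0874 = 0.9196; α₂ = α₁·K2/[H⁺] = 0.06511
α₁ + 2α₂ = 1.0498
DIC = CA / (α₁ + 2α₂) = 1.86 / 1.0498 = 1.77 mmol/kg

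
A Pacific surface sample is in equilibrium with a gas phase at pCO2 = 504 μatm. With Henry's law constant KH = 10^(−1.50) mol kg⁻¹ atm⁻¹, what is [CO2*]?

KH = 10^(−1.50) = 3.162×10^-2 mol kg⁻¹ atm⁻¹
[CO2*] = KH · pCO2 = 3.162×10^-2 × 504×10^-6 atm = 1.59×10^-5 mol/kg

[CO2*] = 15.9 μmol/kg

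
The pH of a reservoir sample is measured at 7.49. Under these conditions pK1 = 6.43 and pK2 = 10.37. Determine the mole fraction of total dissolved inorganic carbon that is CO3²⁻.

α₂ = 0.00121

α₂ = 1 / (1 + [H⁺]/K2 + [H⁺]²/(K1K2)) = 1 / (1 + 10^+2.88 + 10^+1.82)
   = 1 / (1 + 758.58 + 66.069) = 1/825.65 = 0.001211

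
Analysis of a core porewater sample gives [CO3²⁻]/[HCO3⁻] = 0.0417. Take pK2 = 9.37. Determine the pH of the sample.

pH = 7.99

From K2 = [H⁺][CO3²⁻]/[HCO3⁻]:  pH = pK2 + log₁₀([CO3²⁻]/[HCO3⁻])
log₁₀(0.0417) = -1.380
pH = 9.37 + (-1.380) = 7.99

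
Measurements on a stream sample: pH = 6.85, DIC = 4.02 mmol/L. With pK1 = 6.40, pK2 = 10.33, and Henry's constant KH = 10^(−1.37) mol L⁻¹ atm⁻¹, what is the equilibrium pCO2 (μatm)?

α₀ = 1 / (1 + K1/[H⁺] + K1K2/[H⁺]²) = 1 / (1 + 10^+0.45 + 10^-3.03)
   = 1 / (1 + 2.8184 + 0.00093325) = 1/3.8193 = 0.2618
[CO2*] = α₀ × DIC = 0.2618 × 4.02 = 1.053 mmol/L
pCO2 = [CO2*]/KH = 1.053×10^-3 / 4.266×10^-2 = 2.47×10^4 μatm

pCO2 = 2.47×10^4 μatm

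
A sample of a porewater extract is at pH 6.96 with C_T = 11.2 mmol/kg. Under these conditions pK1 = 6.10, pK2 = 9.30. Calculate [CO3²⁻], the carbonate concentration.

[CO3²⁻] = 0.0448 mmol/kg

α₂ = 1 / (1 + [H⁺]/K2 + [H⁺]²/(K1K2)) = 1 / (1 + 10^+2.34 + 10^+1.48)
   = 1 / (1 + 218.78 + 30.200) = 1/249.98 = 0.004000
[CO3²⁻] = α₂ × DIC = 0.004000 × 11.2 = 0.0448 mmol/kg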